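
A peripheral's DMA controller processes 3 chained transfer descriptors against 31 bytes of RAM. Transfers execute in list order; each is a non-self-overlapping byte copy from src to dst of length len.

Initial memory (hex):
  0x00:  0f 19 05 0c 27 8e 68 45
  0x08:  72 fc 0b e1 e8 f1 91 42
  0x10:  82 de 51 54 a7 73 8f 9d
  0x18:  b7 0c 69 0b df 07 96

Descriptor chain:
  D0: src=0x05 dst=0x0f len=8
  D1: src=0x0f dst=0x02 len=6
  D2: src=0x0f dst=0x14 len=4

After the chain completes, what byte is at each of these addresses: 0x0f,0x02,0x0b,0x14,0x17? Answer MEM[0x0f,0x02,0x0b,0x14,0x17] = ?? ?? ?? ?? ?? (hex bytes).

  after D0: wrote 8B at 0x0f = 8e684572fc0be1e8
  after D1: wrote 6B at 0x02 = 8e684572fc0b
  after D2: wrote 4B at 0x14 = 8e684572
query mem[0x0f]=0x8e, mem[0x02]=0x8e, mem[0x0b]=0xe1, mem[0x14]=0x8e, mem[0x17]=0x72

MEM[0x0f,0x02,0x0b,0x14,0x17] = 8e 8e e1 8e 72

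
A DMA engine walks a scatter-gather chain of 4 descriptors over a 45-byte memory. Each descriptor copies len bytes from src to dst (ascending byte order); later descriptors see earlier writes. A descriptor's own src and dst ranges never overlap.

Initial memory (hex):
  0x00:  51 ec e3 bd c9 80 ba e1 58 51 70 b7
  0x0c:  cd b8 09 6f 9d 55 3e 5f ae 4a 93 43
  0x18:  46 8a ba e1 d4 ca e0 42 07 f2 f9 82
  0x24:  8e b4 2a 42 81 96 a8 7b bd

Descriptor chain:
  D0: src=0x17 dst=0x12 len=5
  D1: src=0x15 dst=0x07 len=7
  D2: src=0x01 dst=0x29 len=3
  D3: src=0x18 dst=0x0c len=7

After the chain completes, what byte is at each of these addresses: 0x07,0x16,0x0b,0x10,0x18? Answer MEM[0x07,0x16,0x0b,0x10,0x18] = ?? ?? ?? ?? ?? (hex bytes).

  after D0: wrote 5B at 0x12 = 43468abae1
  after D1: wrote 7B at 0x07 = bae143468abae1
  after D2: wrote 3B at 0x29 = ece3bd
  after D3: wrote 7B at 0x0c = 468abae1d4cae0
query mem[0x07]=0xba, mem[0x16]=0xe1, mem[0x0b]=0x8a, mem[0x10]=0xd4, mem[0x18]=0x46

MEM[0x07,0x16,0x0b,0x10,0x18] = ba e1 8a d4 46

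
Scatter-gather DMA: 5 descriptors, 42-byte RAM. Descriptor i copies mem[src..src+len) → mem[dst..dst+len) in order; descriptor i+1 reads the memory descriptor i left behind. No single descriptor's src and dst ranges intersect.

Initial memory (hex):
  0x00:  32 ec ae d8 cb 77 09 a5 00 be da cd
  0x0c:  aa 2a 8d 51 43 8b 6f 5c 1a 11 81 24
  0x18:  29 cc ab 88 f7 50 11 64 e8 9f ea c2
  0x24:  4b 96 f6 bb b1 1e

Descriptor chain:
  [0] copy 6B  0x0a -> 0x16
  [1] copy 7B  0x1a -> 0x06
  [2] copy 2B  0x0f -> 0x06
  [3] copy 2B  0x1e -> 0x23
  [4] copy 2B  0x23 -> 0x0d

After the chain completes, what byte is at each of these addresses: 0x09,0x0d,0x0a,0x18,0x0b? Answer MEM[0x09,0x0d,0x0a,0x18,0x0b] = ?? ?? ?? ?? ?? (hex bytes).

MEM[0x09,0x0d,0x0a,0x18,0x0b] = 50 11 11 aa 64

D0: mem[0x16..0x1b] <- [da cd aa 2a 8d 51]
D1: mem[0x06..0x0c] <- [8d 51 f7 50 11 64 e8]
D2: mem[0x06..0x07] <- [51 43]
D3: mem[0x23..0x24] <- [11 64]
D4: mem[0x0d..0x0e] <- [11 64]
query mem[0x09]=0x50, mem[0x0d]=0x11, mem[0x0a]=0x11, mem[0x18]=0xaa, mem[0x0b]=0x64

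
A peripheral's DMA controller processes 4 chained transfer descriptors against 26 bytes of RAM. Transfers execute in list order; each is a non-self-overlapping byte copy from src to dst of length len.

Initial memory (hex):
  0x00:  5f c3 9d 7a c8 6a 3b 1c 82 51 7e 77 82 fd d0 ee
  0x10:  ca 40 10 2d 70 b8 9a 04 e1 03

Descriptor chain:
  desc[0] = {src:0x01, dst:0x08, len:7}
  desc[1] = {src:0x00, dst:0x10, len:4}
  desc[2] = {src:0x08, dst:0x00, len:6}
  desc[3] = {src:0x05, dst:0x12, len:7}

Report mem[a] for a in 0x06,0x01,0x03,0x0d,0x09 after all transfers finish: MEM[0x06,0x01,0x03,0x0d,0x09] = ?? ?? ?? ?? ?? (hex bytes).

MEM[0x06,0x01,0x03,0x0d,0x09] = 3b 9d c8 3b 9d

  after D0: wrote 7B at 0x08 = c39d7ac86a3b1c
  after D1: wrote 4B at 0x10 = 5fc39d7a
  after D2: wrote 6B at 0x00 = c39d7ac86a3b
  after D3: wrote 7B at 0x12 = 3b3b1cc39d7ac8
query mem[0x06]=0x3b, mem[0x01]=0x9d, mem[0x03]=0xc8, mem[0x0d]=0x3b, mem[0x09]=0x9d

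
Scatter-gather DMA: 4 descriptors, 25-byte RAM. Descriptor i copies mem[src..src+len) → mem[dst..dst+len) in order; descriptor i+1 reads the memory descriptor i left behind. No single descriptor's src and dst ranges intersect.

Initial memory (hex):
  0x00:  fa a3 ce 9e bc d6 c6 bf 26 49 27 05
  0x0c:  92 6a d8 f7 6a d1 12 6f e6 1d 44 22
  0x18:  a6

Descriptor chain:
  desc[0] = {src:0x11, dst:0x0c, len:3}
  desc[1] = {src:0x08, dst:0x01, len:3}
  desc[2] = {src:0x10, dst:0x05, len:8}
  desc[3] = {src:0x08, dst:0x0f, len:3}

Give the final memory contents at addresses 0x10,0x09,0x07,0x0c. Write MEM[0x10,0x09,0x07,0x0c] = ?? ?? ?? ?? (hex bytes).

MEM[0x10,0x09,0x07,0x0c] = e6 e6 12 22

#0 dst[0x0c+3] := {0xd1,0x12,0x6f}
#1 dst[0x01+3] := {0x26,0x49,0x27}
#2 dst[0x05+8] := {0x6a,0xd1,0x12,0x6f,0xe6,0x1d,0x44,0x22}
#3 dst[0x0f+3] := {0x6f,0xe6,0x1d}
query mem[0x10]=0xe6, mem[0x09]=0xe6, mem[0x07]=0x12, mem[0x0c]=0x22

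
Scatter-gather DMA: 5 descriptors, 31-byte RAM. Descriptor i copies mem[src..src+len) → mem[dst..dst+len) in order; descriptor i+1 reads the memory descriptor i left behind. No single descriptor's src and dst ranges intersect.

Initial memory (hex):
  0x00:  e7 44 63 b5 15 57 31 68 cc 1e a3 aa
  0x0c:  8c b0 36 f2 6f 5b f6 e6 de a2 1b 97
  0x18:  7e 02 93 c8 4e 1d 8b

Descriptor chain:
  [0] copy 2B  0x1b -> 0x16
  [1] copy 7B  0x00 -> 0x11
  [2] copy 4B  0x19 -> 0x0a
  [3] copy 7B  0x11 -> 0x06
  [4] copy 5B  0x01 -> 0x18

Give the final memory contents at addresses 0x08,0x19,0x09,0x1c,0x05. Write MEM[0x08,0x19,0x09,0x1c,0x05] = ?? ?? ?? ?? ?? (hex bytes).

MEM[0x08,0x19,0x09,0x1c,0x05] = 63 63 b5 57 57

  after D0: wrote 2B at 0x16 = c84e
  after D1: wrote 7B at 0x11 = e74463b5155731
  after D2: wrote 4B at 0x0a = 0293c84e
  after D3: wrote 7B at 0x06 = e74463b5155731
  after D4: wrote 5B at 0x18 = 4463b51557
query mem[0x08]=0x63, mem[0x19]=0x63, mem[0x09]=0xb5, mem[0x1c]=0x57, mem[0x05]=0x57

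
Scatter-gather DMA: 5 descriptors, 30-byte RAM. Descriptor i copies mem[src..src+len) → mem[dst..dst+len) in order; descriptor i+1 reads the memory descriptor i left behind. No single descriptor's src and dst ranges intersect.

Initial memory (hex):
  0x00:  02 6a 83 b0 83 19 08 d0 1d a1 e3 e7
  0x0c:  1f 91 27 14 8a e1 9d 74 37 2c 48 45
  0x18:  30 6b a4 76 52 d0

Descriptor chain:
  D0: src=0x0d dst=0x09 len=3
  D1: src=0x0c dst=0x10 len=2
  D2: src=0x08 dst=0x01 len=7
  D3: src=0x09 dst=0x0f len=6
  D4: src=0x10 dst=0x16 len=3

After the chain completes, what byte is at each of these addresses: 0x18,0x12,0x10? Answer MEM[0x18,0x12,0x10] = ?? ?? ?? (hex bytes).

D0: mem[0x09..0x0b] <- [91 27 14]
D1: mem[0x10..0x11] <- [1f 91]
D2: mem[0x01..0x07] <- [1d 91 27 14 1f 91 27]
D3: mem[0x0f..0x14] <- [91 27 14 1f 91 27]
D4: mem[0x16..0x18] <- [27 14 1f]
query mem[0x18]=0x1f, mem[0x12]=0x1f, mem[0x10]=0x27

MEM[0x18,0x12,0x10] = 1f 1f 27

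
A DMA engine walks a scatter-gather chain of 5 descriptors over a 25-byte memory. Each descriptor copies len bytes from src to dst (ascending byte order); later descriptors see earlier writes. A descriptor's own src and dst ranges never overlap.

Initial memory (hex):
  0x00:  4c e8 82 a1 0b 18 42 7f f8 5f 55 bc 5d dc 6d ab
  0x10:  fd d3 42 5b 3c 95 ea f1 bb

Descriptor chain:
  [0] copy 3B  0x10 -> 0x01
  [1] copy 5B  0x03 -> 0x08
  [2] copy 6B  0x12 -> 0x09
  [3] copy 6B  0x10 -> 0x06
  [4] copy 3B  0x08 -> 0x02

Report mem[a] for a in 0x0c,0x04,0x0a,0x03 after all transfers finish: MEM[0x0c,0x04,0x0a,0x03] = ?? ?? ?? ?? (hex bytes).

MEM[0x0c,0x04,0x0a,0x03] = 95 3c 3c 5b

D0: mem[0x01..0x03] <- [fd d3 42]
D1: mem[0x08..0x0c] <- [42 0b 18 42 7f]
D2: mem[0x09..0x0e] <- [42 5b 3c 95 ea f1]
D3: mem[0x06..0x0b] <- [fd d3 42 5b 3c 95]
D4: mem[0x02..0x04] <- [42 5b 3c]
query mem[0x0c]=0x95, mem[0x04]=0x3c, mem[0x0a]=0x3c, mem[0x03]=0x5b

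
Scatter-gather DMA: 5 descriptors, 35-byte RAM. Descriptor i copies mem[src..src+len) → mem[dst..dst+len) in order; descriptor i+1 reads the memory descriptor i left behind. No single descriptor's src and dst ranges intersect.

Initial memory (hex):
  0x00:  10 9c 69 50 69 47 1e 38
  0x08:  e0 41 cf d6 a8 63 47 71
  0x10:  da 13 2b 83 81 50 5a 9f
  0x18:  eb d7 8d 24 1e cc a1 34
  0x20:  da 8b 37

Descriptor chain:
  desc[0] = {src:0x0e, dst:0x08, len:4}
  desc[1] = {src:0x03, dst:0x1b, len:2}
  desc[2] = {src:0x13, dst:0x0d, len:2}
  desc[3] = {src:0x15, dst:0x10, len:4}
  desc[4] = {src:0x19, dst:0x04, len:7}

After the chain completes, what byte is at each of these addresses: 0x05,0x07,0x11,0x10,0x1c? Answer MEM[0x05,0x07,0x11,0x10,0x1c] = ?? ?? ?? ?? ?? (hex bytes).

MEM[0x05,0x07,0x11,0x10,0x1c] = 8d 69 5a 50 69

  after D0: wrote 4B at 0x08 = 4771da13
  after D1: wrote 2B at 0x1b = 5069
  after D2: wrote 2B at 0x0d = 8381
  after D3: wrote 4B at 0x10 = 505a9feb
  after D4: wrote 7B at 0x04 = d78d5069cca134
query mem[0x05]=0x8d, mem[0x07]=0x69, mem[0x11]=0x5a, mem[0x10]=0x50, mem[0x1c]=0x69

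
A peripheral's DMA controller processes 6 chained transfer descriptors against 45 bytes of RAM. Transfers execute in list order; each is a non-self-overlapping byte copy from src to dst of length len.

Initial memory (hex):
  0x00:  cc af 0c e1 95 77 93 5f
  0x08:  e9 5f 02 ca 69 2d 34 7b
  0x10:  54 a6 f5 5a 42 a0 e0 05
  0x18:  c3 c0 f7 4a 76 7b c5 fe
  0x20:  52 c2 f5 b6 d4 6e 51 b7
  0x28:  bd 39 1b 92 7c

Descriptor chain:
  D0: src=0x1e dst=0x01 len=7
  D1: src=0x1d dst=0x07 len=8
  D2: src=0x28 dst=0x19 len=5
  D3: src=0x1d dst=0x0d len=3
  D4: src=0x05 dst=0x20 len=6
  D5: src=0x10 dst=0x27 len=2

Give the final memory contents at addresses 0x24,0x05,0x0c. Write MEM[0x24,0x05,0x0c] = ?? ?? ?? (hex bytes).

MEM[0x24,0x05,0x0c] = fe f5 f5

#0 dst[0x01+7] := {0xc5,0xfe,0x52,0xc2,0xf5,0xb6,0xd4}
#1 dst[0x07+8] := {0x7b,0xc5,0xfe,0x52,0xc2,0xf5,0xb6,0xd4}
#2 dst[0x19+5] := {0xbd,0x39,0x1b,0x92,0x7c}
#3 dst[0x0d+3] := {0x7c,0xc5,0xfe}
#4 dst[0x20+6] := {0xf5,0xb6,0x7b,0xc5,0xfe,0x52}
#5 dst[0x27+2] := {0x54,0xa6}
query mem[0x24]=0xfe, mem[0x05]=0xf5, mem[0x0c]=0xf5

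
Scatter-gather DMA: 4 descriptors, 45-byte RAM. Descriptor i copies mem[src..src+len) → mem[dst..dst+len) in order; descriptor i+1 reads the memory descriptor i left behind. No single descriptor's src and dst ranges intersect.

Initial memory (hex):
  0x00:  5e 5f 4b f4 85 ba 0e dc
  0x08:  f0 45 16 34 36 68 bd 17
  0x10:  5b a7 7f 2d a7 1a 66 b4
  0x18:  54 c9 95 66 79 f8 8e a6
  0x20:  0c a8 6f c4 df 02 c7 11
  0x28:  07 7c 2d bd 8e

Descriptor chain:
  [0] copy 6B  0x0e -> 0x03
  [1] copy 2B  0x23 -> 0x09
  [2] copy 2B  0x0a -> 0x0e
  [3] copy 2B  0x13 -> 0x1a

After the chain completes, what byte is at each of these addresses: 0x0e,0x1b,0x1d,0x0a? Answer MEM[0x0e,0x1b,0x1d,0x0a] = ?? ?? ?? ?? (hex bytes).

[0] 0x0e->0x03 len=6 : bd 17 5b a7 7f 2d
[1] 0x23->0x09 len=2 : c4 df
[2] 0x0a->0x0e len=2 : df 34
[3] 0x13->0x1a len=2 : 2d a7
query mem[0x0e]=0xdf, mem[0x1b]=0xa7, mem[0x1d]=0xf8, mem[0x0a]=0xdf

MEM[0x0e,0x1b,0x1d,0x0a] = df a7 f8 df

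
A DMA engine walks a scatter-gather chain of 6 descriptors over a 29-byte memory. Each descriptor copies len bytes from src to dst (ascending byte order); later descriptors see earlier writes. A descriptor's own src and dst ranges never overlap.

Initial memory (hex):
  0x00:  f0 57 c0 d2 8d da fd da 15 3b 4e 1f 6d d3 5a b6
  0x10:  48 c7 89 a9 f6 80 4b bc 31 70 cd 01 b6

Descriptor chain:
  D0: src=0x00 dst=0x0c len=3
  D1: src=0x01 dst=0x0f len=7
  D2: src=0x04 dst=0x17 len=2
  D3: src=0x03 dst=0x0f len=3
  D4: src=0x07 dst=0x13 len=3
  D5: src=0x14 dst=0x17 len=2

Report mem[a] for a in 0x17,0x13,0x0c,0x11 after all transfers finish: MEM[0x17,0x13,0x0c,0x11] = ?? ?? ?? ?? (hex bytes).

MEM[0x17,0x13,0x0c,0x11] = 15 da f0 da

[0] 0x00->0x0c len=3 : f0 57 c0
[1] 0x01->0x0f len=7 : 57 c0 d2 8d da fd da
[2] 0x04->0x17 len=2 : 8d da
[3] 0x03->0x0f len=3 : d2 8d da
[4] 0x07->0x13 len=3 : da 15 3b
[5] 0x14->0x17 len=2 : 15 3b
query mem[0x17]=0x15, mem[0x13]=0xda, mem[0x0c]=0xf0, mem[0x11]=0xda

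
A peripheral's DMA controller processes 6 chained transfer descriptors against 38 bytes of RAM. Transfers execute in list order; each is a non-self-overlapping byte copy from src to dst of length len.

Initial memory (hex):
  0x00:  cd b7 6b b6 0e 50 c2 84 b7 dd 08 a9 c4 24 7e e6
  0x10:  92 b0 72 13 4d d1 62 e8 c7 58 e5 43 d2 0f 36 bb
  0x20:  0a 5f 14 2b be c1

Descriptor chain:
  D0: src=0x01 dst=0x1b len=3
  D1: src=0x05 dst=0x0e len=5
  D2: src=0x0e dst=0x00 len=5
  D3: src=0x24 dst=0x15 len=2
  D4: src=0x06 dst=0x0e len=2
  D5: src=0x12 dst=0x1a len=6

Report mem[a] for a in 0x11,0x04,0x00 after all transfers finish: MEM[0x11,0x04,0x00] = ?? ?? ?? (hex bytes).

MEM[0x11,0x04,0x00] = b7 dd 50

  after D0: wrote 3B at 0x1b = b76bb6
  after D1: wrote 5B at 0x0e = 50c284b7dd
  after D2: wrote 5B at 0x00 = 50c284b7dd
  after D3: wrote 2B at 0x15 = bec1
  after D4: wrote 2B at 0x0e = c284
  after D5: wrote 6B at 0x1a = dd134dbec1e8
query mem[0x11]=0xb7, mem[0x04]=0xdd, mem[0x00]=0x50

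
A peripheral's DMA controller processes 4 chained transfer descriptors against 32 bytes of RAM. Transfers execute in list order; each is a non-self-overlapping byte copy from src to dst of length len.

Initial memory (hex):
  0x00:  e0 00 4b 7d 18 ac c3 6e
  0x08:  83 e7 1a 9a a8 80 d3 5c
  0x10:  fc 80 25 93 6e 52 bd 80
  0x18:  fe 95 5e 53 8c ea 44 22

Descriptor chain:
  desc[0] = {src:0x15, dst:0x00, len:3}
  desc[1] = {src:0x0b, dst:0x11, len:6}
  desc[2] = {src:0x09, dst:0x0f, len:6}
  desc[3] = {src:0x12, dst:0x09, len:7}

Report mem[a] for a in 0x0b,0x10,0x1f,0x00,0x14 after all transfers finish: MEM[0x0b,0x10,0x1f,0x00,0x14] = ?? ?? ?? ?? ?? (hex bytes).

  after D0: wrote 3B at 0x00 = 52bd80
  after D1: wrote 6B at 0x11 = 9aa880d35cfc
  after D2: wrote 6B at 0x0f = e71a9aa880d3
  after D3: wrote 7B at 0x09 = a880d35cfc80fe
query mem[0x0b]=0xd3, mem[0x10]=0x1a, mem[0x1f]=0x22, mem[0x00]=0x52, mem[0x14]=0xd3

MEM[0x0b,0x10,0x1f,0x00,0x14] = d3 1a 22 52 d3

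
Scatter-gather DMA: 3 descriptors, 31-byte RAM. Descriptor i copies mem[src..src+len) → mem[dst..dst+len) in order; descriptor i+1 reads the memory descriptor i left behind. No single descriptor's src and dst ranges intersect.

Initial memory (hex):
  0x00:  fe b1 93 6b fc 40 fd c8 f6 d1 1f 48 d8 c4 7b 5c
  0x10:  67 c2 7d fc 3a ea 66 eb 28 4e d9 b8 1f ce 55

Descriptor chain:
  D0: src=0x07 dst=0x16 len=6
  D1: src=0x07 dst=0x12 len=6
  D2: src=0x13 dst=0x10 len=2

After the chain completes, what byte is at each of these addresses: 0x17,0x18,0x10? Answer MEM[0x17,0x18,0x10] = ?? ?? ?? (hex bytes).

[0] 0x07->0x16 len=6 : c8 f6 d1 1f 48 d8
[1] 0x07->0x12 len=6 : c8 f6 d1 1f 48 d8
[2] 0x13->0x10 len=2 : f6 d1
query mem[0x17]=0xd8, mem[0x18]=0xd1, mem[0x10]=0xf6

MEM[0x17,0x18,0x10] = d8 d1 f6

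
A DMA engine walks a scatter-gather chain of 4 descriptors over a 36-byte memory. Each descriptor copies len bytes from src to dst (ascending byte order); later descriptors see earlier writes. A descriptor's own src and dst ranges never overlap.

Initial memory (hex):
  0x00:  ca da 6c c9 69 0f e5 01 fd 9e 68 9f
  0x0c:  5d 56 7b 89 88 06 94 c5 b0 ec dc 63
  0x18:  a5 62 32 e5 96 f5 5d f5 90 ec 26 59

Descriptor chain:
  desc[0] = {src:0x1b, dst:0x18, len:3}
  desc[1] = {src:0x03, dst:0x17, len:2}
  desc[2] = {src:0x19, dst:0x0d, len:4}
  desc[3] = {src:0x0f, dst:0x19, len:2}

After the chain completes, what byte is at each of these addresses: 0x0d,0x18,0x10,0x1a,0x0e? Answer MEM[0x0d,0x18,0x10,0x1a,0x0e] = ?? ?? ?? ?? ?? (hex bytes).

MEM[0x0d,0x18,0x10,0x1a,0x0e] = 96 69 96 96 f5

D0: mem[0x18..0x1a] <- [e5 96 f5]
D1: mem[0x17..0x18] <- [c9 69]
D2: mem[0x0d..0x10] <- [96 f5 e5 96]
D3: mem[0x19..0x1a] <- [e5 96]
query mem[0x0d]=0x96, mem[0x18]=0x69, mem[0x10]=0x96, mem[0x1a]=0x96, mem[0x0e]=0xf5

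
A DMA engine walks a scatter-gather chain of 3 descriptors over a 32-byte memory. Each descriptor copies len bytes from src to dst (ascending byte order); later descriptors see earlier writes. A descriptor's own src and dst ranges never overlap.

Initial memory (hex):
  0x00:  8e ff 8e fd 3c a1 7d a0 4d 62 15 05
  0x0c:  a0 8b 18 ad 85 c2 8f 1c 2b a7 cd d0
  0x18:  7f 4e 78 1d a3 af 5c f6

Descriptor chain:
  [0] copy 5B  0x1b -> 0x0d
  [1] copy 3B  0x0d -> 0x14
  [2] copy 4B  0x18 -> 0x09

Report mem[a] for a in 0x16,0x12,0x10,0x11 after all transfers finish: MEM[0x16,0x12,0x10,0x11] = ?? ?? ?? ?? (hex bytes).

#0 dst[0x0d+5] := {0x1d,0xa3,0xaf,0x5c,0xf6}
#1 dst[0x14+3] := {0x1d,0xa3,0xaf}
#2 dst[0x09+4] := {0x7f,0x4e,0x78,0x1d}
query mem[0x16]=0xaf, mem[0x12]=0x8f, mem[0x10]=0x5c, mem[0x11]=0xf6

MEM[0x16,0x12,0x10,0x11] = af 8f 5c f6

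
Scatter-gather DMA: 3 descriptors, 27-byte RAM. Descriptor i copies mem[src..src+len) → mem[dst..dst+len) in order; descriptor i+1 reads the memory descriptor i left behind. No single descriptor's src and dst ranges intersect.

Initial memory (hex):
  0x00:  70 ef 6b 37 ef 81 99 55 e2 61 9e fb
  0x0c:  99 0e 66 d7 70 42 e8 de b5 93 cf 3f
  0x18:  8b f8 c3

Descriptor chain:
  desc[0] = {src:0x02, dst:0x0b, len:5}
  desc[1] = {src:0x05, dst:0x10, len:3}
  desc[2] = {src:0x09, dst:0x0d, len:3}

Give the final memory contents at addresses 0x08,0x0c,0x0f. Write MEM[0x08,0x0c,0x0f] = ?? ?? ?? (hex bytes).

  after D0: wrote 5B at 0x0b = 6b37ef8199
  after D1: wrote 3B at 0x10 = 819955
  after D2: wrote 3B at 0x0d = 619e6b
query mem[0x08]=0xe2, mem[0x0c]=0x37, mem[0x0f]=0x6b

MEM[0x08,0x0c,0x0f] = e2 37 6b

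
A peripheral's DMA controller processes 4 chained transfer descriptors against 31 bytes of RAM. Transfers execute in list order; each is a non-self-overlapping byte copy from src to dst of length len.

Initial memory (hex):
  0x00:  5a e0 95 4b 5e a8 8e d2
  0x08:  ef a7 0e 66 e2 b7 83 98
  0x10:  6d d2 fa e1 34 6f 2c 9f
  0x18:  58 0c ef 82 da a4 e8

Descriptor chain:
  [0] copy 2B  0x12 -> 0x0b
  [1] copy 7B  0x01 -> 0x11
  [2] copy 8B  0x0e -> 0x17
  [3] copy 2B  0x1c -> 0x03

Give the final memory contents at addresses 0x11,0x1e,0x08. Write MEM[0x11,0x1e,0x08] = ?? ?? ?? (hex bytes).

[0] 0x12->0x0b len=2 : fa e1
[1] 0x01->0x11 len=7 : e0 95 4b 5e a8 8e d2
[2] 0x0e->0x17 len=8 : 83 98 6d e0 95 4b 5e a8
[3] 0x1c->0x03 len=2 : 4b 5e
query mem[0x11]=0xe0, mem[0x1e]=0xa8, mem[0x08]=0xef

MEM[0x11,0x1e,0x08] = e0 a8 ef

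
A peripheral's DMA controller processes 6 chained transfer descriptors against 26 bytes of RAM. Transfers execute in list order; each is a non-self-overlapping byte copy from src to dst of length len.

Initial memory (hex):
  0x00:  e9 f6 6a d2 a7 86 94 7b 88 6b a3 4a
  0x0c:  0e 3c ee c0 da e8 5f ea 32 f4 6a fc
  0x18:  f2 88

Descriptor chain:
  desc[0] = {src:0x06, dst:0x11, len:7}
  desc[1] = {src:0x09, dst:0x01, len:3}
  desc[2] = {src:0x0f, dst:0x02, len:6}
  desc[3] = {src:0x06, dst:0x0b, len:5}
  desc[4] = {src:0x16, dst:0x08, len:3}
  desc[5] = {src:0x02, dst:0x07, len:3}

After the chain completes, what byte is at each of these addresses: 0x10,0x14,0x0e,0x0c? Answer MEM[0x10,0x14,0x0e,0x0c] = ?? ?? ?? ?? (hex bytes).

D0: mem[0x11..0x17] <- [94 7b 88 6b a3 4a 0e]
D1: mem[0x01..0x03] <- [6b a3 4a]
D2: mem[0x02..0x07] <- [c0 da 94 7b 88 6b]
D3: mem[0x0b..0x0f] <- [88 6b 88 6b a3]
D4: mem[0x08..0x0a] <- [4a 0e f2]
D5: mem[0x07..0x09] <- [c0 da 94]
query mem[0x10]=0xda, mem[0x14]=0x6b, mem[0x0e]=0x6b, mem[0x0c]=0x6b

MEM[0x10,0x14,0x0e,0x0c] = da 6b 6b 6b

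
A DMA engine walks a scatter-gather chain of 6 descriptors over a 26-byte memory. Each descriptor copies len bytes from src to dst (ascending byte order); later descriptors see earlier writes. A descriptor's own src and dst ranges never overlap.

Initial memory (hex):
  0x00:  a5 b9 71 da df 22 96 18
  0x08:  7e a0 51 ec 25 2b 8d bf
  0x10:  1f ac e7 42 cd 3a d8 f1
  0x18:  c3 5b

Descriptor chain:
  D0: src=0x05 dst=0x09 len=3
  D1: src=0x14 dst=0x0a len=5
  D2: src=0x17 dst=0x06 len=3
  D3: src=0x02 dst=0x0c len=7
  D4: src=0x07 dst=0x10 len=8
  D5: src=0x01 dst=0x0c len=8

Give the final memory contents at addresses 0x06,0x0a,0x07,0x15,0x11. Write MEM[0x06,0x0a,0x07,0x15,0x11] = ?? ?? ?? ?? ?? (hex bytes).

#0 dst[0x09+3] := {0x22,0x96,0x18}
#1 dst[0x0a+5] := {0xcd,0x3a,0xd8,0xf1,0xc3}
#2 dst[0x06+3] := {0xf1,0xc3,0x5b}
#3 dst[0x0c+7] := {0x71,0xda,0xdf,0x22,0xf1,0xc3,0x5b}
#4 dst[0x10+8] := {0xc3,0x5b,0x22,0xcd,0x3a,0x71,0xda,0xdf}
#5 dst[0x0c+8] := {0xb9,0x71,0xda,0xdf,0x22,0xf1,0xc3,0x5b}
query mem[0x06]=0xf1, mem[0x0a]=0xcd, mem[0x07]=0xc3, mem[0x15]=0x71, mem[0x11]=0xf1

MEM[0x06,0x0a,0x07,0x15,0x11] = f1 cd c3 71 f1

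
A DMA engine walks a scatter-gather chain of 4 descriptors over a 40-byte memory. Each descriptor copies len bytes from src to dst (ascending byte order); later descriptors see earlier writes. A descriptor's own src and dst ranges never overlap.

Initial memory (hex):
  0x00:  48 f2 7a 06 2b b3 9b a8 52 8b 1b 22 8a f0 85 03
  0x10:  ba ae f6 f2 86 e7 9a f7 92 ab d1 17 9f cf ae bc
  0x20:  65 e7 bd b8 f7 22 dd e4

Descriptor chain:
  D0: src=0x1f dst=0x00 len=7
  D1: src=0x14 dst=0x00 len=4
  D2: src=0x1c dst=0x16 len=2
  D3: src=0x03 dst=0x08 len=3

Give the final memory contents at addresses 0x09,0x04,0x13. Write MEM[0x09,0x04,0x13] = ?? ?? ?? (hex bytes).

#0 dst[0x00+7] := {0xbc,0x65,0xe7,0xbd,0xb8,0xf7,0x22}
#1 dst[0x00+4] := {0x86,0xe7,0x9a,0xf7}
#2 dst[0x16+2] := {0x9f,0xcf}
#3 dst[0x08+3] := {0xf7,0xb8,0xf7}
query mem[0x09]=0xb8, mem[0x04]=0xb8, mem[0x13]=0xf2

MEM[0x09,0x04,0x13] = b8 b8 f2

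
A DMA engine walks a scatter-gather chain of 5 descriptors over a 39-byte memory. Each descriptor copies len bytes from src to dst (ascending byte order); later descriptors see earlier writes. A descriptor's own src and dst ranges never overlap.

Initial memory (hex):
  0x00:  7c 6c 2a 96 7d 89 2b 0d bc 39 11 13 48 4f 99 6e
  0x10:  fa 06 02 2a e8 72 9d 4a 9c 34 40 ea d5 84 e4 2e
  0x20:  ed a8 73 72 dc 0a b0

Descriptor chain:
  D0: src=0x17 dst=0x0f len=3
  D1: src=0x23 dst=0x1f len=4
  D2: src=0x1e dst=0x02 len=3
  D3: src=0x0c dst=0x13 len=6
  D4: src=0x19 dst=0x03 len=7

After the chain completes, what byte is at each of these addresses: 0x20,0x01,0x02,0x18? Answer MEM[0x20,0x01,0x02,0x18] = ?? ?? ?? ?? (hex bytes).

MEM[0x20,0x01,0x02,0x18] = dc 6c e4 34

  after D0: wrote 3B at 0x0f = 4a9c34
  after D1: wrote 4B at 0x1f = 72dc0ab0
  after D2: wrote 3B at 0x02 = e472dc
  after D3: wrote 6B at 0x13 = 484f994a9c34
  after D4: wrote 7B at 0x03 = 3440ead584e472
query mem[0x20]=0xdc, mem[0x01]=0x6c, mem[0x02]=0xe4, mem[0x18]=0x34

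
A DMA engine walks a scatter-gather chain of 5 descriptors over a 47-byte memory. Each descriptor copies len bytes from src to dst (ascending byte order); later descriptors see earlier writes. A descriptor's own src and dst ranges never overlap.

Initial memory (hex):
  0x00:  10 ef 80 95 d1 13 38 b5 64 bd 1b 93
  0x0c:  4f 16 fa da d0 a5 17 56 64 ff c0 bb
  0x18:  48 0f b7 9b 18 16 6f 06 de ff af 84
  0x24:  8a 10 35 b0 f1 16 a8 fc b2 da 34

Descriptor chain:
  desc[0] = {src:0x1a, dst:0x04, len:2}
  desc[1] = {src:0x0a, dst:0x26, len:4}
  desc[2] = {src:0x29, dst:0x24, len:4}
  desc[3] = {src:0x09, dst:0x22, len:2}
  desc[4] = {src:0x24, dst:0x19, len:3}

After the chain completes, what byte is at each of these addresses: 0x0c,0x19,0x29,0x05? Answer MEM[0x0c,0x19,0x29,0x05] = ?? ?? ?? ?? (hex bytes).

  after D0: wrote 2B at 0x04 = b79b
  after D1: wrote 4B at 0x26 = 1b934f16
  after D2: wrote 4B at 0x24 = 16a8fcb2
  after D3: wrote 2B at 0x22 = bd1b
  after D4: wrote 3B at 0x19 = 16a8fc
query mem[0x0c]=0x4f, mem[0x19]=0x16, mem[0x29]=0x16, mem[0x05]=0x9b

MEM[0x0c,0x19,0x29,0x05] = 4f 16 16 9b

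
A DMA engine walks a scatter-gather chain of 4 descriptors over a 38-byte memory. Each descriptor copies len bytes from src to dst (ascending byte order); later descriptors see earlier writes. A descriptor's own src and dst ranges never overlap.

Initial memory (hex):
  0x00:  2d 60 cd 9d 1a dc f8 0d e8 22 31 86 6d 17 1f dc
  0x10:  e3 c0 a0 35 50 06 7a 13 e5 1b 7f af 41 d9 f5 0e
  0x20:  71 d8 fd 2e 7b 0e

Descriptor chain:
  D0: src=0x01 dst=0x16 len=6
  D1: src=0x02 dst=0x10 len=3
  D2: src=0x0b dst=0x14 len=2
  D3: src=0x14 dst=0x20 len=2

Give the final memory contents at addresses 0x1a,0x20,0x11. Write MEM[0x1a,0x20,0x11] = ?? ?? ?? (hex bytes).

  after D0: wrote 6B at 0x16 = 60cd9d1adcf8
  after D1: wrote 3B at 0x10 = cd9d1a
  after D2: wrote 2B at 0x14 = 866d
  after D3: wrote 2B at 0x20 = 866d
query mem[0x1a]=0xdc, mem[0x20]=0x86, mem[0x11]=0x9d

MEM[0x1a,0x20,0x11] = dc 86 9d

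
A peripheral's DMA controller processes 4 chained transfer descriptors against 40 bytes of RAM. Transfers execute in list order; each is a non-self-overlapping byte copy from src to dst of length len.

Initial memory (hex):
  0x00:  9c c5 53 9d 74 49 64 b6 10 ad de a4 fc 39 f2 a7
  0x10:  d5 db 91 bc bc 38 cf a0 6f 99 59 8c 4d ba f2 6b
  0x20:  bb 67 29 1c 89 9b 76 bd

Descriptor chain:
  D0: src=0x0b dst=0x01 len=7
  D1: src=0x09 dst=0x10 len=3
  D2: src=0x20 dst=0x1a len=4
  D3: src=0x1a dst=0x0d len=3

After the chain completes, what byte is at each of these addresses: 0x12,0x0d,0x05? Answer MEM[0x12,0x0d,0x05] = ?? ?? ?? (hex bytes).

MEM[0x12,0x0d,0x05] = a4 bb a7

[0] 0x0b->0x01 len=7 : a4 fc 39 f2 a7 d5 db
[1] 0x09->0x10 len=3 : ad de a4
[2] 0x20->0x1a len=4 : bb 67 29 1c
[3] 0x1a->0x0d len=3 : bb 67 29
query mem[0x12]=0xa4, mem[0x0d]=0xbb, mem[0x05]=0xa7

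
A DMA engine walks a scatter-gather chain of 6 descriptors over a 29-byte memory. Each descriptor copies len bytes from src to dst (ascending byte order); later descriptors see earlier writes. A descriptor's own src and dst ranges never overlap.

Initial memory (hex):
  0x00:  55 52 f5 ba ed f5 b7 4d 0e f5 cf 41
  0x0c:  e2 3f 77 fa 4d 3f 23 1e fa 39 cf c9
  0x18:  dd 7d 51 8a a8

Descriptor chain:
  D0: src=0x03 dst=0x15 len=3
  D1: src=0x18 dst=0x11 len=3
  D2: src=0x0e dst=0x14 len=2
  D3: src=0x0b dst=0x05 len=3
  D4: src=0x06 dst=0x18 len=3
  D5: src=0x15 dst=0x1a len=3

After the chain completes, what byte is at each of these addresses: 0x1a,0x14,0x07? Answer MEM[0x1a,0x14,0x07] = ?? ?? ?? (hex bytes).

#0 dst[0x15+3] := {0xba,0xed,0xf5}
#1 dst[0x11+3] := {0xdd,0x7d,0x51}
#2 dst[0x14+2] := {0x77,0xfa}
#3 dst[0x05+3] := {0x41,0xe2,0x3f}
#4 dst[0x18+3] := {0xe2,0x3f,0x0e}
#5 dst[0x1a+3] := {0xfa,0xed,0xf5}
query mem[0x1a]=0xfa, mem[0x14]=0x77, mem[0x07]=0x3f

MEM[0x1a,0x14,0x07] = fa 77 3f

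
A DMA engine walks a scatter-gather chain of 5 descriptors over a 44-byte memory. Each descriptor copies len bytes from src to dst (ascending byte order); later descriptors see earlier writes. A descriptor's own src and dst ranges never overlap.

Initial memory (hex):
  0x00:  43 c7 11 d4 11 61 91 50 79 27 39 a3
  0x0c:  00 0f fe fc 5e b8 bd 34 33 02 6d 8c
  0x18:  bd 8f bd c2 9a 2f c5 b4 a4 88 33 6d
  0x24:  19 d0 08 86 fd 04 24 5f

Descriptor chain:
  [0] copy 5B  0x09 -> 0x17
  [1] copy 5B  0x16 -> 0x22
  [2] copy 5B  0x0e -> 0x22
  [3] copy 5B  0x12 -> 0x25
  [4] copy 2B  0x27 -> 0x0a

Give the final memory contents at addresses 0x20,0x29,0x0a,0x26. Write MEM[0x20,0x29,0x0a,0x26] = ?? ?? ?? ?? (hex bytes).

MEM[0x20,0x29,0x0a,0x26] = a4 6d 33 34

D0: mem[0x17..0x1b] <- [27 39 a3 00 0f]
D1: mem[0x22..0x26] <- [6d 27 39 a3 00]
D2: mem[0x22..0x26] <- [fe fc 5e b8 bd]
D3: mem[0x25..0x29] <- [bd 34 33 02 6d]
D4: mem[0x0a..0x0b] <- [33 02]
query mem[0x20]=0xa4, mem[0x29]=0x6d, mem[0x0a]=0x33, mem[0x26]=0x34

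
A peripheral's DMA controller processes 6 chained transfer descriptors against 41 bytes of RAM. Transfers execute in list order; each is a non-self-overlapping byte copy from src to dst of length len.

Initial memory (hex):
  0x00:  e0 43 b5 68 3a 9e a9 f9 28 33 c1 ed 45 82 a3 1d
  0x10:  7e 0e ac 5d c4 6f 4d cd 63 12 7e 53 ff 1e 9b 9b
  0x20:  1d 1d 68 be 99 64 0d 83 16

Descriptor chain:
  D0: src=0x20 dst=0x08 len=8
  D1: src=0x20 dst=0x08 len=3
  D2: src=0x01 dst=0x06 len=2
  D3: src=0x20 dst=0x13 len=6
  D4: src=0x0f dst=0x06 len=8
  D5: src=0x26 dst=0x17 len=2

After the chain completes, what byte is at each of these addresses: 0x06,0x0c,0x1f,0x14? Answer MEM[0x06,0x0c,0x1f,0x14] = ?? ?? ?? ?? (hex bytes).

D0: mem[0x08..0x0f] <- [1d 1d 68 be 99 64 0d 83]
D1: mem[0x08..0x0a] <- [1d 1d 68]
D2: mem[0x06..0x07] <- [43 b5]
D3: mem[0x13..0x18] <- [1d 1d 68 be 99 64]
D4: mem[0x06..0x0d] <- [83 7e 0e ac 1d 1d 68 be]
D5: mem[0x17..0x18] <- [0d 83]
query mem[0x06]=0x83, mem[0x0c]=0x68, mem[0x1f]=0x9b, mem[0x14]=0x1d

MEM[0x06,0x0c,0x1f,0x14] = 83 68 9b 1d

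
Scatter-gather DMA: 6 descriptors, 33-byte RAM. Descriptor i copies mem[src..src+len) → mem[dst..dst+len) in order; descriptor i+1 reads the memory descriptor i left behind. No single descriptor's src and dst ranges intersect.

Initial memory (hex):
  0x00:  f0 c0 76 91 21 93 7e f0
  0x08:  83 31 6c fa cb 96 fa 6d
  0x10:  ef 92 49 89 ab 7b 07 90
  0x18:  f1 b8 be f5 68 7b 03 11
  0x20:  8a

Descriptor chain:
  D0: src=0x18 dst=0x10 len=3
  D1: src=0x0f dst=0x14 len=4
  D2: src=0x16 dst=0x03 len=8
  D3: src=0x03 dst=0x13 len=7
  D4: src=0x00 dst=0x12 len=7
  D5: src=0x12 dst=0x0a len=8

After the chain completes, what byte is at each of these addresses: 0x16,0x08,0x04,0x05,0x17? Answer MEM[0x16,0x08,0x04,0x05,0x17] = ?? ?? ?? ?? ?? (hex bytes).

  after D0: wrote 3B at 0x10 = f1b8be
  after D1: wrote 4B at 0x14 = 6df1b8be
  after D2: wrote 8B at 0x03 = b8bef1b8bef5687b
  after D3: wrote 7B at 0x13 = b8bef1b8bef568
  after D4: wrote 7B at 0x12 = f0c076b8bef1b8
  after D5: wrote 8B at 0x0a = f0c076b8bef1b868
query mem[0x16]=0xbe, mem[0x08]=0xf5, mem[0x04]=0xbe, mem[0x05]=0xf1, mem[0x17]=0xf1

MEM[0x16,0x08,0x04,0x05,0x17] = be f5 be f1 f1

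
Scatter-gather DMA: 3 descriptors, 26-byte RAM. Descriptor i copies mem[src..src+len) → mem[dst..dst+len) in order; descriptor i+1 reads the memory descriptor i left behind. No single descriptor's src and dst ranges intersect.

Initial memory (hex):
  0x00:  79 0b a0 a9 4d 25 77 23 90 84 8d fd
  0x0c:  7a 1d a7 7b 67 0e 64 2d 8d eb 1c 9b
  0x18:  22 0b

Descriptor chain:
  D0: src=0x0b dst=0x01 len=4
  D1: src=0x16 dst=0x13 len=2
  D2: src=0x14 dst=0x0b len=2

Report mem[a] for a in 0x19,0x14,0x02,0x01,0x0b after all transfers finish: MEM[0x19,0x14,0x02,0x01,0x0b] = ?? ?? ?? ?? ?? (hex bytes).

#0 dst[0x01+4] := {0xfd,0x7a,0x1d,0xa7}
#1 dst[0x13+2] := {0x1c,0x9b}
#2 dst[0x0b+2] := {0x9b,0xeb}
query mem[0x19]=0x0b, mem[0x14]=0x9b, mem[0x02]=0x7a, mem[0x01]=0xfd, mem[0x0b]=0x9b

MEM[0x19,0x14,0x02,0x01,0x0b] = 0b 9b 7a fd 9b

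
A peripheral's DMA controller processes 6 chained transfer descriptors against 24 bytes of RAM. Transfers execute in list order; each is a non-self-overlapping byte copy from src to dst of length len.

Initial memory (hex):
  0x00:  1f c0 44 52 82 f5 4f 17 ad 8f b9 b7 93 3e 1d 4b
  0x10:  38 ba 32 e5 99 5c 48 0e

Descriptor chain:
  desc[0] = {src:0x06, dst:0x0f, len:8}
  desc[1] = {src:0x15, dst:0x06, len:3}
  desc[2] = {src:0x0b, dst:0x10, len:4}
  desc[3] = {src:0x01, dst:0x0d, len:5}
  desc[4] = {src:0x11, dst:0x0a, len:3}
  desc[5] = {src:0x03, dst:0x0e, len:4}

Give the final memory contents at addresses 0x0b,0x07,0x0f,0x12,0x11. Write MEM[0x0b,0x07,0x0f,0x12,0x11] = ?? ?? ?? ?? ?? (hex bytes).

#0 dst[0x0f+8] := {0x4f,0x17,0xad,0x8f,0xb9,0xb7,0x93,0x3e}
#1 dst[0x06+3] := {0x93,0x3e,0x0e}
#2 dst[0x10+4] := {0xb7,0x93,0x3e,0x1d}
#3 dst[0x0d+5] := {0xc0,0x44,0x52,0x82,0xf5}
#4 dst[0x0a+3] := {0xf5,0x3e,0x1d}
#5 dst[0x0e+4] := {0x52,0x82,0xf5,0x93}
query mem[0x0b]=0x3e, mem[0x07]=0x3e, mem[0x0f]=0x82, mem[0x12]=0x3e, mem[0x11]=0x93

MEM[0x0b,0x07,0x0f,0x12,0x11] = 3e 3e 82 3e 93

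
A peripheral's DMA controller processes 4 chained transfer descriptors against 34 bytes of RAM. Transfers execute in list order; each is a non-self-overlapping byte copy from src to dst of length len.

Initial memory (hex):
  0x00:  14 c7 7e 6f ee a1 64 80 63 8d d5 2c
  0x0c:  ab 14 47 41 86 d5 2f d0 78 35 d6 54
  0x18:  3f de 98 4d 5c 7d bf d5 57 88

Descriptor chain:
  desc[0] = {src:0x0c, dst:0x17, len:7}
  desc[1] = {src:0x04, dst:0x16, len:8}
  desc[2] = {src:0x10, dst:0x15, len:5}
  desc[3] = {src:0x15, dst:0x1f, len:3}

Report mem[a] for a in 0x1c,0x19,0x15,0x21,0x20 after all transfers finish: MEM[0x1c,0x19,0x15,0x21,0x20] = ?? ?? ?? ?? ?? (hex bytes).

MEM[0x1c,0x19,0x15,0x21,0x20] = d5 78 86 2f d5

#0 dst[0x17+7] := {0xab,0x14,0x47,0x41,0x86,0xd5,0x2f}
#1 dst[0x16+8] := {0xee,0xa1,0x64,0x80,0x63,0x8d,0xd5,0x2c}
#2 dst[0x15+5] := {0x86,0xd5,0x2f,0xd0,0x78}
#3 dst[0x1f+3] := {0x86,0xd5,0x2f}
query mem[0x1c]=0xd5, mem[0x19]=0x78, mem[0x15]=0x86, mem[0x21]=0x2f, mem[0x20]=0xd5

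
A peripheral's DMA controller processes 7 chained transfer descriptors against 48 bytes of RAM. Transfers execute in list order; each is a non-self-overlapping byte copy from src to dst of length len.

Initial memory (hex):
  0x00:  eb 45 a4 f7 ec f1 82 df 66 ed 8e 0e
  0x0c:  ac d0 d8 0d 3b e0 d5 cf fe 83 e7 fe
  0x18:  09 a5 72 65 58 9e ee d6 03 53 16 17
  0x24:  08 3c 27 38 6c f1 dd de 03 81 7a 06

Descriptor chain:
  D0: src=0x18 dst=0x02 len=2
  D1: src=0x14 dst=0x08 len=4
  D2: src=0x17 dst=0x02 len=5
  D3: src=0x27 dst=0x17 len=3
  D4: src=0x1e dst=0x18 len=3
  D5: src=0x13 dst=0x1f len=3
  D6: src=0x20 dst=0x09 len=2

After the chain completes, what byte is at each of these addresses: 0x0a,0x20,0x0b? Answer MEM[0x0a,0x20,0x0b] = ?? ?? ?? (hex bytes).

  after D0: wrote 2B at 0x02 = 09a5
  after D1: wrote 4B at 0x08 = fe83e7fe
  after D2: wrote 5B at 0x02 = fe09a57265
  after D3: wrote 3B at 0x17 = 386cf1
  after D4: wrote 3B at 0x18 = eed603
  after D5: wrote 3B at 0x1f = cffe83
  after D6: wrote 2B at 0x09 = fe83
query mem[0x0a]=0x83, mem[0x20]=0xfe, mem[0x0b]=0xfe

MEM[0x0a,0x20,0x0b] = 83 fe fe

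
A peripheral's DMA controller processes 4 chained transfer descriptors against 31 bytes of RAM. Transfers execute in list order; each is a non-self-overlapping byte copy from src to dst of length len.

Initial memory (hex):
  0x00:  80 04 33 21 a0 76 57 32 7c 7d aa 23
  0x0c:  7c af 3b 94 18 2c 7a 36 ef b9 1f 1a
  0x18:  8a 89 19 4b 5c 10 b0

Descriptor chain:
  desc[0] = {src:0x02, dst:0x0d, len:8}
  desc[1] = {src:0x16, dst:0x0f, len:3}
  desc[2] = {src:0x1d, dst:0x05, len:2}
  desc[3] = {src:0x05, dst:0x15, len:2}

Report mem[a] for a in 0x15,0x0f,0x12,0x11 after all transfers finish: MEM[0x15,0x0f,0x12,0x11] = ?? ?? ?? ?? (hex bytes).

MEM[0x15,0x0f,0x12,0x11] = 10 1f 32 8a

[0] 0x02->0x0d len=8 : 33 21 a0 76 57 32 7c 7d
[1] 0x16->0x0f len=3 : 1f 1a 8a
[2] 0x1d->0x05 len=2 : 10 b0
[3] 0x05->0x15 len=2 : 10 b0
query mem[0x15]=0x10, mem[0x0f]=0x1f, mem[0x12]=0x32, mem[0x11]=0x8a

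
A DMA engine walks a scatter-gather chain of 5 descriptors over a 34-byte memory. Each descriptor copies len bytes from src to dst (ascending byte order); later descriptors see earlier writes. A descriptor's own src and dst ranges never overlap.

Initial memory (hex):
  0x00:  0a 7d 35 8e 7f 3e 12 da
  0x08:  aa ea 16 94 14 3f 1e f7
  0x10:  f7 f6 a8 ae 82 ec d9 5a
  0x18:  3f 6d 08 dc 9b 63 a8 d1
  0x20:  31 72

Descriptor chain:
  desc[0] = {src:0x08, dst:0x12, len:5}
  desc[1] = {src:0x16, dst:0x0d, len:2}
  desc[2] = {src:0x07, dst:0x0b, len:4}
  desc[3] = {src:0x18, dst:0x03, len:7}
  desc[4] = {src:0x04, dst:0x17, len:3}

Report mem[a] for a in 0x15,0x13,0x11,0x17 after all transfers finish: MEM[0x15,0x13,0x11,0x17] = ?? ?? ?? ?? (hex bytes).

  after D0: wrote 5B at 0x12 = aaea169414
  after D1: wrote 2B at 0x0d = 145a
  after D2: wrote 4B at 0x0b = daaaea16
  after D3: wrote 7B at 0x03 = 3f6d08dc9b63a8
  after D4: wrote 3B at 0x17 = 6d08dc
query mem[0x15]=0x94, mem[0x13]=0xea, mem[0x11]=0xf6, mem[0x17]=0x6d

MEM[0x15,0x13,0x11,0x17] = 94 ea f6 6d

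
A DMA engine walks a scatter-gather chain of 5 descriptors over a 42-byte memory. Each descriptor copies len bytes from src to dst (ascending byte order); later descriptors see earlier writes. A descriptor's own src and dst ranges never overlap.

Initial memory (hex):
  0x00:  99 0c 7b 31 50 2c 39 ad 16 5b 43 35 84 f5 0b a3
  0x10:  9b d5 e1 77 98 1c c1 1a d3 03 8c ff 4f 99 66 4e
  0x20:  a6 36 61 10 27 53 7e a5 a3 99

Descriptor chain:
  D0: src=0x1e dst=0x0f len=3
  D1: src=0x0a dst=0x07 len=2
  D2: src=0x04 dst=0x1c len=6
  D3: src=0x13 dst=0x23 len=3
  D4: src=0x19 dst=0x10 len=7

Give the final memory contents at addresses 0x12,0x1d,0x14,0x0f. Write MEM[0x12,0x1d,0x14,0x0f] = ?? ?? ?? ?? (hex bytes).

MEM[0x12,0x1d,0x14,0x0f] = ff 2c 2c 66

[0] 0x1e->0x0f len=3 : 66 4e a6
[1] 0x0a->0x07 len=2 : 43 35
[2] 0x04->0x1c len=6 : 50 2c 39 43 35 5b
[3] 0x13->0x23 len=3 : 77 98 1c
[4] 0x19->0x10 len=7 : 03 8c ff 50 2c 39 43
query mem[0x12]=0xff, mem[0x1d]=0x2c, mem[0x14]=0x2c, mem[0x0f]=0x66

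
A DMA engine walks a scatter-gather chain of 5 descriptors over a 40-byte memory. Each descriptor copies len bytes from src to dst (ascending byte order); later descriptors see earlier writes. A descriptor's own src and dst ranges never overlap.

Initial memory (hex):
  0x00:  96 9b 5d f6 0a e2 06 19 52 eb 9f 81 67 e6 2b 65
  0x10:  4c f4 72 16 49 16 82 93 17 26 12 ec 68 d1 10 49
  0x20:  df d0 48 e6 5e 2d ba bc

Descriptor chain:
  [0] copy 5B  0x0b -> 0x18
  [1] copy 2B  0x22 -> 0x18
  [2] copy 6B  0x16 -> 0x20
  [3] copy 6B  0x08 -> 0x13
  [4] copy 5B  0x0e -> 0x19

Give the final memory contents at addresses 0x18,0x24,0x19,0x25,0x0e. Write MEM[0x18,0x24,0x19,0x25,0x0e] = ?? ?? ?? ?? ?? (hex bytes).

D0: mem[0x18..0x1c] <- [81 67 e6 2b 65]
D1: mem[0x18..0x19] <- [48 e6]
D2: mem[0x20..0x25] <- [82 93 48 e6 e6 2b]
D3: mem[0x13..0x18] <- [52 eb 9f 81 67 e6]
D4: mem[0x19..0x1d] <- [2b 65 4c f4 72]
query mem[0x18]=0xe6, mem[0x24]=0xe6, mem[0x19]=0x2b, mem[0x25]=0x2b, mem[0x0e]=0x2b

MEM[0x18,0x24,0x19,0x25,0x0e] = e6 e6 2b 2b 2b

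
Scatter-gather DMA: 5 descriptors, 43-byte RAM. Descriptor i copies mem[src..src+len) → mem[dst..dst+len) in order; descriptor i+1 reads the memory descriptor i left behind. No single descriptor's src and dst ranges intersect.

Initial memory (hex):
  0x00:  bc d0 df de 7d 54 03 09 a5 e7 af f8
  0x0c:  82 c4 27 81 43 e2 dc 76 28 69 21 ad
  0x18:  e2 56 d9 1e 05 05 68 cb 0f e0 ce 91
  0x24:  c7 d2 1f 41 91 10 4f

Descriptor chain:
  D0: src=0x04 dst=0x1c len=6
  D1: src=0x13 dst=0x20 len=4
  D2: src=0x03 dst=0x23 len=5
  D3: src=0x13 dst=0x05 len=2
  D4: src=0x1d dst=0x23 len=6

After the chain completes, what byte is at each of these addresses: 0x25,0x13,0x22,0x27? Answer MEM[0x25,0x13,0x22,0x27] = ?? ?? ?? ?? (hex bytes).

  after D0: wrote 6B at 0x1c = 7d540309a5e7
  after D1: wrote 4B at 0x20 = 76286921
  after D2: wrote 5B at 0x23 = de7d540309
  after D3: wrote 2B at 0x05 = 7628
  after D4: wrote 6B at 0x23 = 540309762869
query mem[0x25]=0x09, mem[0x13]=0x76, mem[0x22]=0x69, mem[0x27]=0x28

MEM[0x25,0x13,0x22,0x27] = 09 76 69 28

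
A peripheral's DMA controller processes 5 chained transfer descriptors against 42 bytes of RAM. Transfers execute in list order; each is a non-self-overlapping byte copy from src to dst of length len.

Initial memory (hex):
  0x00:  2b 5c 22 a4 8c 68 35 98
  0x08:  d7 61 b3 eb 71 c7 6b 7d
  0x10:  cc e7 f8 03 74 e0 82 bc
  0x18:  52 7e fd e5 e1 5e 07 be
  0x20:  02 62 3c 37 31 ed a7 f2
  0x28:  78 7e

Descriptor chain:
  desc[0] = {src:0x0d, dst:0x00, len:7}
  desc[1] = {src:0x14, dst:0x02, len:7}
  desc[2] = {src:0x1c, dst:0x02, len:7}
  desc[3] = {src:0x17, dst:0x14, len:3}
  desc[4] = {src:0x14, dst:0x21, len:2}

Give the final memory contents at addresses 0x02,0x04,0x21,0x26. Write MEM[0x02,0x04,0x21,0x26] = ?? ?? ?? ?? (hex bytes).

#0 dst[0x00+7] := {0xc7,0x6b,0x7d,0xcc,0xe7,0xf8,0x03}
#1 dst[0x02+7] := {0x74,0xe0,0x82,0xbc,0x52,0x7e,0xfd}
#2 dst[0x02+7] := {0xe1,0x5e,0x07,0xbe,0x02,0x62,0x3c}
#3 dst[0x14+3] := {0xbc,0x52,0x7e}
#4 dst[0x21+2] := {0xbc,0x52}
query mem[0x02]=0xe1, mem[0x04]=0x07, mem[0x21]=0xbc, mem[0x26]=0xa7

MEM[0x02,0x04,0x21,0x26] = e1 07 bc a7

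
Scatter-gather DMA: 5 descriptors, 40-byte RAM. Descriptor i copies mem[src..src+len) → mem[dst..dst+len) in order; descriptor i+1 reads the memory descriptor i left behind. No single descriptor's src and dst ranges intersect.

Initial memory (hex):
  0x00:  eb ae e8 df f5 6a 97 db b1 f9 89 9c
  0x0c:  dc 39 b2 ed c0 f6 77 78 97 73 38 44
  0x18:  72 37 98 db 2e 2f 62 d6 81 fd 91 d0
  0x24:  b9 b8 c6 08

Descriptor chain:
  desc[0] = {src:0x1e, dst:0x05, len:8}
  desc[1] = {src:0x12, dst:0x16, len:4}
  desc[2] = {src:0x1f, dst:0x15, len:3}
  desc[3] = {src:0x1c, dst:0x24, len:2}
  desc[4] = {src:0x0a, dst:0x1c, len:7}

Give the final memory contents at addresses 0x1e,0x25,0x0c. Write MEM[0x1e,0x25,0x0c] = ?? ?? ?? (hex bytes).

MEM[0x1e,0x25,0x0c] = b8 2f b8

#0 dst[0x05+8] := {0x62,0xd6,0x81,0xfd,0x91,0xd0,0xb9,0xb8}
#1 dst[0x16+4] := {0x77,0x78,0x97,0x73}
#2 dst[0x15+3] := {0xd6,0x81,0xfd}
#3 dst[0x24+2] := {0x2e,0x2f}
#4 dst[0x1c+7] := {0xd0,0xb9,0xb8,0x39,0xb2,0xed,0xc0}
query mem[0x1e]=0xb8, mem[0x25]=0x2f, mem[0x0c]=0xb8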